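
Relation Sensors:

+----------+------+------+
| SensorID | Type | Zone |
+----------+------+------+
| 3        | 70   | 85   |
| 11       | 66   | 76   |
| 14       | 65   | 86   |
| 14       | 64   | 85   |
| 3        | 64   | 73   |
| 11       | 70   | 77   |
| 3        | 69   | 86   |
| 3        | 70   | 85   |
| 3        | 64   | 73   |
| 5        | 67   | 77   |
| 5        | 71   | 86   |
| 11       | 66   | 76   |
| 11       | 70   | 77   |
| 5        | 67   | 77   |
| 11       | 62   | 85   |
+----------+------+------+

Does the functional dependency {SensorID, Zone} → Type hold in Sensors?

Yes

(SensorID=3, Zone=85): 2 rows → Type = 70, 70 ✓
(SensorID=11, Zone=76): 2 rows → Type = 66, 66 ✓
(SensorID=14, Zone=86): 1 row → Type = 65 ✓
(SensorID=14, Zone=85): 1 row → Type = 64 ✓
(SensorID=3, Zone=73): 2 rows → Type = 64, 64 ✓
(SensorID=11, Zone=77): 2 rows → Type = 70, 70 ✓
(SensorID=3, Zone=86): 1 row → Type = 69 ✓
(SensorID=5, Zone=77): 2 rows → Type = 67, 67 ✓
(SensorID=5, Zone=86): 1 row → Type = 71 ✓
(SensorID=11, Zone=85): 1 row → Type = 62 ✓
Every {SensorID, Zone} value is associated with a single Type value, so {SensorID, Zone} → Type holds.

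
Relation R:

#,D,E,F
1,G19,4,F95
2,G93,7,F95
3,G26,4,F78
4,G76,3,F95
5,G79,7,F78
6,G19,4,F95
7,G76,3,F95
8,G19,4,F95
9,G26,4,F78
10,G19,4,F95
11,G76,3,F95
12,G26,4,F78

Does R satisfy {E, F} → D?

Yes

(E=4, F=F95): rows 1, 6, 8, 10 → D = G19, G19, G19, G19 ✓
(E=7, F=F95): row 2 → D = G93 ✓
(E=4, F=F78): rows 3, 9, 12 → D = G26, G26, G26 ✓
(E=3, F=F95): rows 4, 7, 11 → D = G76, G76, G76 ✓
(E=7, F=F78): row 5 → D = G79 ✓
Every {E, F} value is associated with a single D value, so {E, F} → D holds.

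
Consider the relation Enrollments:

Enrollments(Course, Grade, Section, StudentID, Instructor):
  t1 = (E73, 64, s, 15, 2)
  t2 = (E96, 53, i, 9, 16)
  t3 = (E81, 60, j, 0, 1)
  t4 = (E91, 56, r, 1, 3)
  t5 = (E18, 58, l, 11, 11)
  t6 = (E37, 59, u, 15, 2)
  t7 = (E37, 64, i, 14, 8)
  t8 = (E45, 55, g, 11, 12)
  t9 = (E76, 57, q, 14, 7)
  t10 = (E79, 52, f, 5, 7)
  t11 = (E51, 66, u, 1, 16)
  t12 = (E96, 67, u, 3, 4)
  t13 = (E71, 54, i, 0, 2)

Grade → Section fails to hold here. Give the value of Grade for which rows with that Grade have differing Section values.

Grade=64: rows 1, 7 → Section takes values {s, i} — violation
Grade=53: row 2 → Section = i ✓
Grade=60: row 3 → Section = j ✓
Grade=56: row 4 → Section = r ✓
Grade=58: row 5 → Section = l ✓
Grade=59: row 6 → Section = u ✓
Grade=55: row 8 → Section = g ✓
Grade=57: row 9 → Section = q ✓
Grade=52: row 10 → Section = f ✓
Grade=66: row 11 → Section = u ✓
Grade=67: row 12 → Section = u ✓
Grade=54: row 13 → Section = i ✓
The only Grade value with inconsistent Section is Grade=64.

64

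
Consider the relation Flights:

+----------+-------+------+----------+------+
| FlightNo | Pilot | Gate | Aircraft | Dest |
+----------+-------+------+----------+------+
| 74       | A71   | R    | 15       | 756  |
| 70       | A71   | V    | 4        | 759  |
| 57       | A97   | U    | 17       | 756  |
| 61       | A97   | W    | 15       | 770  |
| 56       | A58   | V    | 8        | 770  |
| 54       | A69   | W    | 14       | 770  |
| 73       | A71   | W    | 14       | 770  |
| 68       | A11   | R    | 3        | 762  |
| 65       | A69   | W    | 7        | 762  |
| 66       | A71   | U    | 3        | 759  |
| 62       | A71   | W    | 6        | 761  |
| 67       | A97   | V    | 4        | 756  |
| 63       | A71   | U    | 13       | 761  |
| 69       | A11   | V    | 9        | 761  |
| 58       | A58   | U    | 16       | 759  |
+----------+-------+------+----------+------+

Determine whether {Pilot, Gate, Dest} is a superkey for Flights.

All 15 rows have distinct {Pilot, Gate, Dest} values, so {Pilot, Gate, Dest} → (all attributes) holds and {Pilot, Gate, Dest} is a superkey.

Yes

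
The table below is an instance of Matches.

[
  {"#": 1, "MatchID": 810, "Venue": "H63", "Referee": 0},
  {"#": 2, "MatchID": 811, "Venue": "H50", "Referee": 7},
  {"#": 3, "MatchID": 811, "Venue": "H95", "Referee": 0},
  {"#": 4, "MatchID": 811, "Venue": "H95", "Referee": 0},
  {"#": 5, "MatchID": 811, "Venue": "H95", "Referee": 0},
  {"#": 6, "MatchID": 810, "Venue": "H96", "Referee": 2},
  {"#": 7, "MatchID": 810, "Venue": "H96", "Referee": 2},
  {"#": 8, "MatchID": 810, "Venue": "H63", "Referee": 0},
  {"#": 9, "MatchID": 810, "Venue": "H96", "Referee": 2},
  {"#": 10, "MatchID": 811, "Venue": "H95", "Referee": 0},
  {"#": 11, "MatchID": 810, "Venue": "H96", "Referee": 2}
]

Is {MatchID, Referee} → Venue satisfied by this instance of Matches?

Yes

(MatchID=810, Referee=0): rows 1, 8 → Venue = H63, H63 ✓
(MatchID=811, Referee=7): row 2 → Venue = H50 ✓
(MatchID=811, Referee=0): rows 3, 4, 5, 10 → Venue = H95, H95, H95, H95 ✓
(MatchID=810, Referee=2): rows 6, 7, 9, 11 → Venue = H96, H96, H96, H96 ✓
Every {MatchID, Referee} value is associated with a single Venue value, so {MatchID, Referee} → Venue holds.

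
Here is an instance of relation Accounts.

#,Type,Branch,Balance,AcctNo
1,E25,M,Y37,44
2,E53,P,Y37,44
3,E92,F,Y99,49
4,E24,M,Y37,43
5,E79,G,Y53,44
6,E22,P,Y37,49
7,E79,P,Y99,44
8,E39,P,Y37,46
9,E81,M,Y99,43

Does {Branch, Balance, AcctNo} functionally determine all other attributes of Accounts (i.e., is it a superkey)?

Yes

All 9 rows have distinct {Branch, Balance, AcctNo} values, so {Branch, Balance, AcctNo} → (all attributes) holds and {Branch, Balance, AcctNo} is a superkey.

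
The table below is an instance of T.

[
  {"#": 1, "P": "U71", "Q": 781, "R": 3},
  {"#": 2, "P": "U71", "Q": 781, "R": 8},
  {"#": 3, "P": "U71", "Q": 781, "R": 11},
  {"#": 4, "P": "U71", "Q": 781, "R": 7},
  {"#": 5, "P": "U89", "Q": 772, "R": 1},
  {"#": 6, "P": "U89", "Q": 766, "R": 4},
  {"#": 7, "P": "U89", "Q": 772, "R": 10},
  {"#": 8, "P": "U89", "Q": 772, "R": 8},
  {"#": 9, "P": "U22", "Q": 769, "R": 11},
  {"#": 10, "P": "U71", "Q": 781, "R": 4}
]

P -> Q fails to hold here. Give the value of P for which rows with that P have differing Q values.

U89

P=U71: rows 1, 2, 3, 4, 10 → Q = 781, 781, 781, 781, 781 ✓
P=U89: rows 5, 6, 7, 8 → Q takes values {772, 766} — violation
P=U22: row 9 → Q = 769 ✓
The only P value with inconsistent Q is P=U89.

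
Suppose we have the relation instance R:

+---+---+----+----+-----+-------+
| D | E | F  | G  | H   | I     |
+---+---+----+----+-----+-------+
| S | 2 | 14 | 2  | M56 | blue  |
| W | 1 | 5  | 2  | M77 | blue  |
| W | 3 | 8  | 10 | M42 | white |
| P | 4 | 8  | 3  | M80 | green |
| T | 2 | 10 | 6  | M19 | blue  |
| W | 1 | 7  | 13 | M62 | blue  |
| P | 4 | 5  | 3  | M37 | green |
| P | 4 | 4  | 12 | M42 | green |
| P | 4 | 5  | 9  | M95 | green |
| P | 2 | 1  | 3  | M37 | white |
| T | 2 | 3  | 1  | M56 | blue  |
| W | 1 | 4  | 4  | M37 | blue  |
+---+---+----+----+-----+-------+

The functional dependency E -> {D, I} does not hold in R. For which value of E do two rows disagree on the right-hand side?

E=2: 4 rows → {D,I} takes values {(S, blue), (T, blue), (P, white)} — violation
E=1: 3 rows → {D,I} = (W, blue), (W, blue), (W, blue) ✓
E=3: 1 row → {D,I} = (W, white) ✓
E=4: 4 rows → {D,I} = (P, green), (P, green), (P, green), (P, green) ✓
The only E value with inconsistent RHS is E=2.

2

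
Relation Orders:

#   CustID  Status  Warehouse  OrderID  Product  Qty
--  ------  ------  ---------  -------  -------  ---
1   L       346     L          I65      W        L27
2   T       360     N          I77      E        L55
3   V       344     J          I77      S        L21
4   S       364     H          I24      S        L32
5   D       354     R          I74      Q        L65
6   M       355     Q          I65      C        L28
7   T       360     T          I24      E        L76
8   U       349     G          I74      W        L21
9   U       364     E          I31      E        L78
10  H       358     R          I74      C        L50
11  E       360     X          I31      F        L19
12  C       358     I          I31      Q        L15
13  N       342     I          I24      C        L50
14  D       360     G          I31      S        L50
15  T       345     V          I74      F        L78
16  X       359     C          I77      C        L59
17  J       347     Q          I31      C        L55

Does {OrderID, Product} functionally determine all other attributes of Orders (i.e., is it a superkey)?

Yes

All 17 rows have distinct {OrderID, Product} values, so {OrderID, Product} → (all attributes) holds and {OrderID, Product} is a superkey.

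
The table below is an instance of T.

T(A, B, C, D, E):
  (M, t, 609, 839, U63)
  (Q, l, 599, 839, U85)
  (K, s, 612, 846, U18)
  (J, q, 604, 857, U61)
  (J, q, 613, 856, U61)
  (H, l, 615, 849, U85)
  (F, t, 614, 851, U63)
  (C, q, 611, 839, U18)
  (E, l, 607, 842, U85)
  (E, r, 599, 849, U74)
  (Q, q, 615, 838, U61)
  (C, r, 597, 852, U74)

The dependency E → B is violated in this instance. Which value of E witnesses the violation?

U18

E=U63: 2 rows → B = t, t ✓
E=U85: 3 rows → B = l, l, l ✓
E=U18: 2 rows → B takes values {s, q} — violation
E=U61: 3 rows → B = q, q, q ✓
E=U74: 2 rows → B = r, r ✓
The only E value with inconsistent B is E=U18.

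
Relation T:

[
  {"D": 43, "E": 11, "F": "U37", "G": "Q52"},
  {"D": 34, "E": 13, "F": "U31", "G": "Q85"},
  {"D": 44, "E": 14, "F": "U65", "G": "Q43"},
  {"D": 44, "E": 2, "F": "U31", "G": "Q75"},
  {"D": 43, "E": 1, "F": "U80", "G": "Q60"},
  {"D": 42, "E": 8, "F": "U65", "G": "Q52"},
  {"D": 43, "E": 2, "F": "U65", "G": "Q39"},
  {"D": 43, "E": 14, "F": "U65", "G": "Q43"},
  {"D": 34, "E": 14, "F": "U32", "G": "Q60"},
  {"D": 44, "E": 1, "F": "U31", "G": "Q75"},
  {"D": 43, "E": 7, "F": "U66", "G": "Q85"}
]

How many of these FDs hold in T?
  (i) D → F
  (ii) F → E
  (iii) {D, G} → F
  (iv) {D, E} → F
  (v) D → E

(i) D → F: D=43: 5 rows → F takes values {U37, U80, U65, U66} — violation; D=34: 2 rows → F takes values {U31, U32} — violation; D=44: 3 rows → F takes values {U65, U31} — violation — fails.
(ii) F → E: F=U31: 3 rows → E takes values {13, 2, 1} — violation; F=U65: 4 rows → E takes values {14, 8, 2} — violation — fails.
(iii) {D, G} → F: every LHS value maps to a single RHS value — holds.
(iv) {D, E} → F: every LHS value maps to a single RHS value — holds.
(v) D → E: D=43: 5 rows → E takes values {11, 1, 2, 14, 7} — violation; D=34: 2 rows → E takes values {13, 14} — violation; D=44: 3 rows → E takes values {14, 2, 1} — violation — fails.
2 of the 5 dependencies hold.

2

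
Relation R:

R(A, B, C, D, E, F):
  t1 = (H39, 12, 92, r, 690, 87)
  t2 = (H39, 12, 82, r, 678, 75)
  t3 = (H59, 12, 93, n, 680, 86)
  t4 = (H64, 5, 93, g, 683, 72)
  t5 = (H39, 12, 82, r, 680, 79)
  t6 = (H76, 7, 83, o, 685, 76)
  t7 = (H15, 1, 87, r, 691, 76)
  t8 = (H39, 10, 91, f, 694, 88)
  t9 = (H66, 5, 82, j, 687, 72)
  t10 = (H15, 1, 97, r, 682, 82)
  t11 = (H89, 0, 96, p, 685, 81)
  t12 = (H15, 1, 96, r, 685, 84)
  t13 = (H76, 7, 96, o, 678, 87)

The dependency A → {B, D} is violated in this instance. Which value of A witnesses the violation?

H39

A=H39: rows 1, 2, 5, 8 → {B,D} takes values {(12, r), (10, f)} — violation
A=H59: row 3 → {B,D} = (12, n) ✓
A=H64: row 4 → {B,D} = (5, g) ✓
A=H76: rows 6, 13 → {B,D} = (7, o), (7, o) ✓
A=H15: rows 7, 10, 12 → {B,D} = (1, r), (1, r), (1, r) ✓
A=H66: row 9 → {B,D} = (5, j) ✓
A=H89: row 11 → {B,D} = (0, p) ✓
The only A value with inconsistent RHS is A=H39.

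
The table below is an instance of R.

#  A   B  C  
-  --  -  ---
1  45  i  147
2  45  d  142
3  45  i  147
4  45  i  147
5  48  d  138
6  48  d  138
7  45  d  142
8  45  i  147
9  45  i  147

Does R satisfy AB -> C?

Yes

(A=45, B=i): rows 1, 3, 4, 8, 9 → C = 147, 147, 147, 147, 147 ✓
(A=45, B=d): rows 2, 7 → C = 142, 142 ✓
(A=48, B=d): rows 5, 6 → C = 138, 138 ✓
Every AB value is associated with a single C value, so AB -> C holds.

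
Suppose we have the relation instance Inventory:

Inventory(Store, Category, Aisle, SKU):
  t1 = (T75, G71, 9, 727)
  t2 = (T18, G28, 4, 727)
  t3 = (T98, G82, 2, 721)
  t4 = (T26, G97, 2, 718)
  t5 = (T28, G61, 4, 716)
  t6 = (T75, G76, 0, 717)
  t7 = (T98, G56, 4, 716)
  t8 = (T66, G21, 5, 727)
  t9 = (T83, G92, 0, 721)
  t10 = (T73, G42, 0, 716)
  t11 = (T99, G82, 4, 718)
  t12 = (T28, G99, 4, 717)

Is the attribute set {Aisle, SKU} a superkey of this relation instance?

No

Rows 5 and 7 have the same {Aisle, SKU} value (Aisle=4, SKU=716) but are distinct tuples, so {Aisle, SKU} does not determine every attribute — not a superkey.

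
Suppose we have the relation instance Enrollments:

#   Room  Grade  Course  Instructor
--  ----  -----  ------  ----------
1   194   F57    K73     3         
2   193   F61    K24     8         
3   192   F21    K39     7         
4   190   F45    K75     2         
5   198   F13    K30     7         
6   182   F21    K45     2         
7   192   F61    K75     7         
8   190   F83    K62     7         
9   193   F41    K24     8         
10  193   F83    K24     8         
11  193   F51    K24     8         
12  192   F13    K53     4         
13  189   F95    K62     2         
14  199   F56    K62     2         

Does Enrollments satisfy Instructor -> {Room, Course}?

Instructor=3: row 1 → {Room,Course} = (194, K73) ✓
Instructor=8: rows 2, 9, 10, 11 → {Room,Course} = (193, K24), (193, K24), (193, K24), (193, K24) ✓
Instructor=7: rows 3, 5, 7, 8 → {Room,Course} takes values {(192, K39), (198, K30), (192, K75), (190, K62)} — violation
Instructor=2: rows 4, 6, 13, 14 → {Room,Course} takes values {(190, K75), (182, K45), (189, K62), (199, K62)} — violation
Instructor=4: row 12 → {Room,Course} = (192, K53) ✓
Two rows agree on Instructor but differ on {Room, Course}, so Instructor -> {Room, Course} does not hold.

No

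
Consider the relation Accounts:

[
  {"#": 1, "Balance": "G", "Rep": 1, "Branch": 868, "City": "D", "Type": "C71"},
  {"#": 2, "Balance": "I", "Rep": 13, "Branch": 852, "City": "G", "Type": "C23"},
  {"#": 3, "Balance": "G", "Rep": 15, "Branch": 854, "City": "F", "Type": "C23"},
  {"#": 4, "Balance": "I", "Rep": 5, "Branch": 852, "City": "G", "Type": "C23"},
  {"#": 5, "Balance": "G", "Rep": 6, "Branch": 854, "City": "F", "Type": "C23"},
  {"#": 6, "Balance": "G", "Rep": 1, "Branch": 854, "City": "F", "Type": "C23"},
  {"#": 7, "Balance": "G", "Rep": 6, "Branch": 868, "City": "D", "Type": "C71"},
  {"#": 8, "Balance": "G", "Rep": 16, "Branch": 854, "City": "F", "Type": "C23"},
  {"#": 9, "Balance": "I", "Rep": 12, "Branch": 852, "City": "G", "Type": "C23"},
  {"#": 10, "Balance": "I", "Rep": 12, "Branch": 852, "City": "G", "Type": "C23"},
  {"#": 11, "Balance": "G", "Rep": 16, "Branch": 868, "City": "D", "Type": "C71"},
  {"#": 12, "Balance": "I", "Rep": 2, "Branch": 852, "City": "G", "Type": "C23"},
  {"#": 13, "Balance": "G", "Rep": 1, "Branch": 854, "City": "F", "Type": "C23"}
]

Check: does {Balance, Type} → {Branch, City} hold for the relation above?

(Balance=G, Type=C71): rows 1, 7, 11 → {Branch,City} = (868, D), (868, D), (868, D) ✓
(Balance=I, Type=C23): rows 2, 4, 9, 10, 12 → {Branch,City} = (852, G), (852, G), (852, G), (852, G), (852, G) ✓
(Balance=G, Type=C23): rows 3, 5, 6, 8, 13 → {Branch,City} = (854, F), (854, F), (854, F), (854, F), (854, F) ✓
Every {Balance, Type} value is associated with a single {Branch, City} value, so {Balance, Type} → {Branch, City} holds.

Yes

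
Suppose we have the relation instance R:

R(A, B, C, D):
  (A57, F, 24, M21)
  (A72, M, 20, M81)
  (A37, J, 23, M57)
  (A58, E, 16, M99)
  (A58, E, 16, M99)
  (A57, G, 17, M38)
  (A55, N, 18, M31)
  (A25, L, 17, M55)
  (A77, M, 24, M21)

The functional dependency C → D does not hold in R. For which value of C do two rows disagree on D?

17

C=24: 2 rows → D = M21, M21 ✓
C=20: 1 row → D = M81 ✓
C=23: 1 row → D = M57 ✓
C=16: 2 rows → D = M99, M99 ✓
C=17: 2 rows → D takes values {M38, M55} — violation
C=18: 1 row → D = M31 ✓
The only C value with inconsistent D is C=17.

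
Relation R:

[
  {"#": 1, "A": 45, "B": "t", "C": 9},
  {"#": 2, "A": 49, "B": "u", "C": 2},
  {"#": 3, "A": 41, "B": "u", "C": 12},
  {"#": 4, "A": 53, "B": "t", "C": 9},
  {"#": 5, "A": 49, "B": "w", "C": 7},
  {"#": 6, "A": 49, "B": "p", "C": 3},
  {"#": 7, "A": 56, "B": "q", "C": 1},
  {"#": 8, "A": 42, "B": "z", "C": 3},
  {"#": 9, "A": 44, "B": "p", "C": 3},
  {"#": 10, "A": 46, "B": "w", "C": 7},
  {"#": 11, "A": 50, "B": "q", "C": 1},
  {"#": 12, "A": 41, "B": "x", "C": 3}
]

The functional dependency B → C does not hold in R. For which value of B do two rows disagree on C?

B=t: rows 1, 4 → C = 9, 9 ✓
B=u: rows 2, 3 → C takes values {2, 12} — violation
B=w: rows 5, 10 → C = 7, 7 ✓
B=p: rows 6, 9 → C = 3, 3 ✓
B=q: rows 7, 11 → C = 1, 1 ✓
B=z: row 8 → C = 3 ✓
B=x: row 12 → C = 3 ✓
The only B value with inconsistent C is B=u.

u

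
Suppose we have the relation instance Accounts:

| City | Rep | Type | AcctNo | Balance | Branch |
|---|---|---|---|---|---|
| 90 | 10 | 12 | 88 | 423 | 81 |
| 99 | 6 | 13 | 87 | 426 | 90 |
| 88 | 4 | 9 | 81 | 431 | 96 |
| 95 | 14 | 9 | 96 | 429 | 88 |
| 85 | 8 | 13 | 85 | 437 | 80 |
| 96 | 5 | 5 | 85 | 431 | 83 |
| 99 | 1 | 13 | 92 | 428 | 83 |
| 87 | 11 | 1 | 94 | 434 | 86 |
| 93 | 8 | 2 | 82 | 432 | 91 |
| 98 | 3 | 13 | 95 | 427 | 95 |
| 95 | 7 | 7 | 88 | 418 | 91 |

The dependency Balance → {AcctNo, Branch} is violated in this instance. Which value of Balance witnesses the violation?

431

Balance=423: 1 row → {AcctNo,Branch} = (88, 81) ✓
Balance=426: 1 row → {AcctNo,Branch} = (87, 90) ✓
Balance=431: 2 rows → {AcctNo,Branch} takes values {(81, 96), (85, 83)} — violation
Balance=429: 1 row → {AcctNo,Branch} = (96, 88) ✓
Balance=437: 1 row → {AcctNo,Branch} = (85, 80) ✓
Balance=428: 1 row → {AcctNo,Branch} = (92, 83) ✓
Balance=434: 1 row → {AcctNo,Branch} = (94, 86) ✓
Balance=432: 1 row → {AcctNo,Branch} = (82, 91) ✓
Balance=427: 1 row → {AcctNo,Branch} = (95, 95) ✓
Balance=418: 1 row → {AcctNo,Branch} = (88, 91) ✓
The only Balance value with inconsistent RHS is Balance=431.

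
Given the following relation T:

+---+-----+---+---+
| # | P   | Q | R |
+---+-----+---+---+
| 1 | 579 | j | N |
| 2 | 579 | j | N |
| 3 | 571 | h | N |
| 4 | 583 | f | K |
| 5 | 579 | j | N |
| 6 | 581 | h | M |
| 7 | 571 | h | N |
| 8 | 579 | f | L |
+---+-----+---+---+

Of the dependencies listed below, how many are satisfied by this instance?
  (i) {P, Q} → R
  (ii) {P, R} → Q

(i) {P, Q} → R: every LHS value maps to a single RHS value — holds.
(ii) {P, R} → Q: every LHS value maps to a single RHS value — holds.
2 of the 2 dependencies hold.

2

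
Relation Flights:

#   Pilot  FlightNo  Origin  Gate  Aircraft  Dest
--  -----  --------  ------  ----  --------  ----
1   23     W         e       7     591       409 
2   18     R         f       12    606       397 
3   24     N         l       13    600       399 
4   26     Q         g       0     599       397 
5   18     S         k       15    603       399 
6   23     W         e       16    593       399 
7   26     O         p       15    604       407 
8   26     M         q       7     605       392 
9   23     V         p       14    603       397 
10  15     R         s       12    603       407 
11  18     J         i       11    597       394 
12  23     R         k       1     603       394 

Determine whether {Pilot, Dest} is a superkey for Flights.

All 12 rows have distinct {Pilot, Dest} values, so {Pilot, Dest} → (all attributes) holds and {Pilot, Dest} is a superkey.

Yes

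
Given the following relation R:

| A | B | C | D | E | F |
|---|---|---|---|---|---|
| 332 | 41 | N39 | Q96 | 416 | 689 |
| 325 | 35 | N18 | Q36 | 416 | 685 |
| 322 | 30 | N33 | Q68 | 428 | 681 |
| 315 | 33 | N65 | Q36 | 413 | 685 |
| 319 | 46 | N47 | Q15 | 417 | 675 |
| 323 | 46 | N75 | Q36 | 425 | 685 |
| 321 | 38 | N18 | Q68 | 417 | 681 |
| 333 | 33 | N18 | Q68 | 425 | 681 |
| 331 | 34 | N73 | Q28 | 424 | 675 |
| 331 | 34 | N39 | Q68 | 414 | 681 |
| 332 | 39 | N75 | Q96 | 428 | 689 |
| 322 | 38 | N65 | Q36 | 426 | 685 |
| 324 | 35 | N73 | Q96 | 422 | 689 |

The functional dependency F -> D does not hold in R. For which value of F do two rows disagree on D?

F=689: 3 rows → D = Q96, Q96, Q96 ✓
F=685: 4 rows → D = Q36, Q36, Q36, Q36 ✓
F=681: 4 rows → D = Q68, Q68, Q68, Q68 ✓
F=675: 2 rows → D takes values {Q15, Q28} — violation
The only F value with inconsistent D is F=675.

675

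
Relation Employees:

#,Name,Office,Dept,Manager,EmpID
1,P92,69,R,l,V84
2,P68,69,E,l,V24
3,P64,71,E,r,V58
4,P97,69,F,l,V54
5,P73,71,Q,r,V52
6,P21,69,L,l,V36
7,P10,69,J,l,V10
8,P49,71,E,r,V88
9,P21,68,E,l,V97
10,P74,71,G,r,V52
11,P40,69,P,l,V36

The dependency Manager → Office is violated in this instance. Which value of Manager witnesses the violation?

l

Manager=l: rows 1, 2, 4, 6, 7, 9, 11 → Office takes values {69, 68} — violation
Manager=r: rows 3, 5, 8, 10 → Office = 71, 71, 71, 71 ✓
The only Manager value with inconsistent Office is Manager=l.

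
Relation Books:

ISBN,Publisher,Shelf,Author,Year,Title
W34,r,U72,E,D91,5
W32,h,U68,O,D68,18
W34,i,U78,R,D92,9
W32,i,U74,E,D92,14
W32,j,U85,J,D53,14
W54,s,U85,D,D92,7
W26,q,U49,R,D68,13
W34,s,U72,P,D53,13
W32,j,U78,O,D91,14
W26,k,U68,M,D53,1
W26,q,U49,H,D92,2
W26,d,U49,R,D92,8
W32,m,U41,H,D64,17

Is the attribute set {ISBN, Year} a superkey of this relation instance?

Two distinct rows share (ISBN=W26, Year=D92), so {ISBN, Year} does not determine every attribute — not a superkey.

No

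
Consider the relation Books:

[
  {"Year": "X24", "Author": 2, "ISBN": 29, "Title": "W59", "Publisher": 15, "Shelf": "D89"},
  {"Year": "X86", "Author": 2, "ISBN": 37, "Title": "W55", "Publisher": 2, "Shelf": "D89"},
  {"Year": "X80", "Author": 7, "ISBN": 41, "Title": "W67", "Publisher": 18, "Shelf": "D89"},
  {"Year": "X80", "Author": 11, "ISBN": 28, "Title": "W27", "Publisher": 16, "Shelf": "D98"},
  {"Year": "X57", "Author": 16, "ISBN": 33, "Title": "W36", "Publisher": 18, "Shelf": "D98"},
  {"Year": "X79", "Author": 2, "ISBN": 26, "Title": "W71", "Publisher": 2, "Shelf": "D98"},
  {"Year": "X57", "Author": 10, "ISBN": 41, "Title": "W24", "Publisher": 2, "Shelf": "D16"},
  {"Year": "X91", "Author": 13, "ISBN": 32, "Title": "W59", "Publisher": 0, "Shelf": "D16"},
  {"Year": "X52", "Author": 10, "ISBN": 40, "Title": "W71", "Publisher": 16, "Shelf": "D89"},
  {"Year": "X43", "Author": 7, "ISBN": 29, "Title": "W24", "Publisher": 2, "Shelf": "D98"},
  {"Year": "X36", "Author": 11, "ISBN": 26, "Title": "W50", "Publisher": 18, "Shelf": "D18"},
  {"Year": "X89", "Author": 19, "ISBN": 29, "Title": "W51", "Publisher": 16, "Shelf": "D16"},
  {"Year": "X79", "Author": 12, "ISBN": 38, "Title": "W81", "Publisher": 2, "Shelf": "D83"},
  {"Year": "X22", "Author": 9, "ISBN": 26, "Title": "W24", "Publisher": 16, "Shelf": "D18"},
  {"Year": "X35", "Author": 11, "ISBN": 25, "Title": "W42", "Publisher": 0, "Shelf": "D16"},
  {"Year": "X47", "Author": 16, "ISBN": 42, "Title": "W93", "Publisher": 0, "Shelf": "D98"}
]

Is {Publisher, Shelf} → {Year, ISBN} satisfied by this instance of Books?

No

(Publisher=15, Shelf=D89): 1 row → {Year,ISBN} = (X24, 29) ✓
(Publisher=2, Shelf=D89): 1 row → {Year,ISBN} = (X86, 37) ✓
(Publisher=18, Shelf=D89): 1 row → {Year,ISBN} = (X80, 41) ✓
(Publisher=16, Shelf=D98): 1 row → {Year,ISBN} = (X80, 28) ✓
(Publisher=18, Shelf=D98): 1 row → {Year,ISBN} = (X57, 33) ✓
(Publisher=2, Shelf=D98): 2 rows → {Year,ISBN} takes values {(X79, 26), (X43, 29)} — violation
(Publisher=2, Shelf=D16): 1 row → {Year,ISBN} = (X57, 41) ✓
(Publisher=0, Shelf=D16): 2 rows → {Year,ISBN} takes values {(X91, 32), (X35, 25)} — violation
(Publisher=16, Shelf=D89): 1 row → {Year,ISBN} = (X52, 40) ✓
(Publisher=18, Shelf=D18): 1 row → {Year,ISBN} = (X36, 26) ✓
(Publisher=16, Shelf=D16): 1 row → {Year,ISBN} = (X89, 29) ✓
(Publisher=2, Shelf=D83): 1 row → {Year,ISBN} = (X79, 38) ✓
(Publisher=16, Shelf=D18): 1 row → {Year,ISBN} = (X22, 26) ✓
(Publisher=0, Shelf=D98): 1 row → {Year,ISBN} = (X47, 42) ✓
Two rows agree on {Publisher, Shelf} but differ on {Year, ISBN}, so {Publisher, Shelf} → {Year, ISBN} does not hold.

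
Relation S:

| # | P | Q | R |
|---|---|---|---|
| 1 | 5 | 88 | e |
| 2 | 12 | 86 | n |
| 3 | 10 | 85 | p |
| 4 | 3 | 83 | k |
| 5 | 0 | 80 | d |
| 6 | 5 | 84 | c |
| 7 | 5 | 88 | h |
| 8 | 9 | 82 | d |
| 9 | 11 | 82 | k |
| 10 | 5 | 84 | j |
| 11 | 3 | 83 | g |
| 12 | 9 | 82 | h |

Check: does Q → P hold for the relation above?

No

Q=88: rows 1, 7 → P = 5, 5 ✓
Q=86: row 2 → P = 12 ✓
Q=85: row 3 → P = 10 ✓
Q=83: rows 4, 11 → P = 3, 3 ✓
Q=80: row 5 → P = 0 ✓
Q=84: rows 6, 10 → P = 5, 5 ✓
Q=82: rows 8, 9, 12 → P takes values {9, 11} — violation
Two rows agree on Q but differ on P, so Q → P does not hold.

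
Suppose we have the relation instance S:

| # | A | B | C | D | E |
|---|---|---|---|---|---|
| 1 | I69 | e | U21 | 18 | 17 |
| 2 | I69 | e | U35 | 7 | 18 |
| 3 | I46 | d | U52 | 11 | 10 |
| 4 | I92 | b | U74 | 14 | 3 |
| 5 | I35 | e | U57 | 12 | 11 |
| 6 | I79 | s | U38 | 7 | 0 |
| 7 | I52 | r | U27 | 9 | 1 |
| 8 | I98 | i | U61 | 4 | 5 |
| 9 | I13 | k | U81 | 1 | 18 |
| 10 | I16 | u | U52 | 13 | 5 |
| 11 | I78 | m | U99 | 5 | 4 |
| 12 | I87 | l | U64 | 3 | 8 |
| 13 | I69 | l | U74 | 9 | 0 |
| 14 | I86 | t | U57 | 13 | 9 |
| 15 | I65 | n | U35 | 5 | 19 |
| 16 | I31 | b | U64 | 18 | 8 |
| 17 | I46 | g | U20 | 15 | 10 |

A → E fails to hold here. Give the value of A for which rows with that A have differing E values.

I69

A=I69: rows 1, 2, 13 → E takes values {17, 18, 0} — violation
A=I46: rows 3, 17 → E = 10, 10 ✓
A=I92: row 4 → E = 3 ✓
A=I35: row 5 → E = 11 ✓
A=I79: row 6 → E = 0 ✓
A=I52: row 7 → E = 1 ✓
A=I98: row 8 → E = 5 ✓
A=I13: row 9 → E = 18 ✓
A=I16: row 10 → E = 5 ✓
A=I78: row 11 → E = 4 ✓
A=I87: row 12 → E = 8 ✓
A=I86: row 14 → E = 9 ✓
A=I65: row 15 → E = 19 ✓
A=I31: row 16 → E = 8 ✓
The only A value with inconsistent E is A=I69.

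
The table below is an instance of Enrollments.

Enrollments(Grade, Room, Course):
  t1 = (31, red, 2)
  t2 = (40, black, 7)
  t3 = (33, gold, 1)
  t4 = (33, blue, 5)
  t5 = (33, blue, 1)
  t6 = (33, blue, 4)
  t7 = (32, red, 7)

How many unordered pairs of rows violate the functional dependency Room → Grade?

Room=red: violating pairs (1,7) — 1 pair.
Room=blue: all 3 rows agree on Grade — 0 pairs.

1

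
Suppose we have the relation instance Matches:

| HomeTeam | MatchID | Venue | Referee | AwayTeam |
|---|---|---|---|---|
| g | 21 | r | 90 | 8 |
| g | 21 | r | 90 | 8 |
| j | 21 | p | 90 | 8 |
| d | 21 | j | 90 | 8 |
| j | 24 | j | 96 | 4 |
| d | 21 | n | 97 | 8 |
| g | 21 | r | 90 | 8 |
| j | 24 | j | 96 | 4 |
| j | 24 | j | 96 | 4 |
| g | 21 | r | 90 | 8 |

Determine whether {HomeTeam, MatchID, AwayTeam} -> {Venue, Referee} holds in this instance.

No

(HomeTeam=g, MatchID=21, AwayTeam=8): 4 rows → {Venue,Referee} = (r, 90), (r, 90), (r, 90), (r, 90) ✓
(HomeTeam=j, MatchID=21, AwayTeam=8): 1 row → {Venue,Referee} = (p, 90) ✓
(HomeTeam=d, MatchID=21, AwayTeam=8): 2 rows → {Venue,Referee} takes values {(j, 90), (n, 97)} — violation
(HomeTeam=j, MatchID=24, AwayTeam=4): 3 rows → {Venue,Referee} = (j, 96), (j, 96), (j, 96) ✓
Two rows agree on {HomeTeam, MatchID, AwayTeam} but differ on {Venue, Referee}, so {HomeTeam, MatchID, AwayTeam} -> {Venue, Referee} does not hold.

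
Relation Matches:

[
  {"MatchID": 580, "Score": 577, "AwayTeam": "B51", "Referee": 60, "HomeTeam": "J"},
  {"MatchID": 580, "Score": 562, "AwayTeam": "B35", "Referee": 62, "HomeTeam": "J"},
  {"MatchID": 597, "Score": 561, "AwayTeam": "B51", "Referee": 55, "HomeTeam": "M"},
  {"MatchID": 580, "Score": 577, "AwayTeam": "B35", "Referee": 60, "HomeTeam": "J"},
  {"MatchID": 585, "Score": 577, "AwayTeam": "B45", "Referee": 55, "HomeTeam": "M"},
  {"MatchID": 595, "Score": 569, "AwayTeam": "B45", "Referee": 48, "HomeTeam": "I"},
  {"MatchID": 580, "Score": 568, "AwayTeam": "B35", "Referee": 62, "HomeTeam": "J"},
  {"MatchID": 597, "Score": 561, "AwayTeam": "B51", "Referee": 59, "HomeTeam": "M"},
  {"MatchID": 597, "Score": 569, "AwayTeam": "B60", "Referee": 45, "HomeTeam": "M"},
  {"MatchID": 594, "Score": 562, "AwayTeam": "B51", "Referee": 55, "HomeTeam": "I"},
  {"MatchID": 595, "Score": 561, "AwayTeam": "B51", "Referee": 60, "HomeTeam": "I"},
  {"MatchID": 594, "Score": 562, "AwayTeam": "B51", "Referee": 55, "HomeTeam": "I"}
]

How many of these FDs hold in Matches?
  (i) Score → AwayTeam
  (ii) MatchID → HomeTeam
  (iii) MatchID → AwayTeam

(i) Score → AwayTeam: Score=577: 3 rows → AwayTeam takes values {B51, B35, B45} — violation; Score=562: 3 rows → AwayTeam takes values {B35, B51} — violation; Score=569: 2 rows → AwayTeam takes values {B45, B60} — violation — fails.
(ii) MatchID → HomeTeam: every LHS value maps to a single RHS value — holds.
(iii) MatchID → AwayTeam: MatchID=580: 4 rows → AwayTeam takes values {B51, B35} — violation; MatchID=597: 3 rows → AwayTeam takes values {B51, B60} — violation; MatchID=595: 2 rows → AwayTeam takes values {B45, B51} — violation — fails.
1 of the 3 dependencies holds.

1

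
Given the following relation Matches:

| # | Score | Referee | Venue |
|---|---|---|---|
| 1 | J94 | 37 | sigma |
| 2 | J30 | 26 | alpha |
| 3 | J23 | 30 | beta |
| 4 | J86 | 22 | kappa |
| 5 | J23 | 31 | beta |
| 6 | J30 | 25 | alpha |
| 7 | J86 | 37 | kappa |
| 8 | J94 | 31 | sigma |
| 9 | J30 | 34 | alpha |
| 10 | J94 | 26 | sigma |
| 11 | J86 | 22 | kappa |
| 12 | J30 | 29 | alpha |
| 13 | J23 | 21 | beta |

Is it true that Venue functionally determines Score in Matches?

Yes

Venue=sigma: rows 1, 8, 10 → Score = J94, J94, J94 ✓
Venue=alpha: rows 2, 6, 9, 12 → Score = J30, J30, J30, J30 ✓
Venue=beta: rows 3, 5, 13 → Score = J23, J23, J23 ✓
Venue=kappa: rows 4, 7, 11 → Score = J86, J86, J86 ✓
Every Venue value is associated with a single Score value, so Venue -> Score holds.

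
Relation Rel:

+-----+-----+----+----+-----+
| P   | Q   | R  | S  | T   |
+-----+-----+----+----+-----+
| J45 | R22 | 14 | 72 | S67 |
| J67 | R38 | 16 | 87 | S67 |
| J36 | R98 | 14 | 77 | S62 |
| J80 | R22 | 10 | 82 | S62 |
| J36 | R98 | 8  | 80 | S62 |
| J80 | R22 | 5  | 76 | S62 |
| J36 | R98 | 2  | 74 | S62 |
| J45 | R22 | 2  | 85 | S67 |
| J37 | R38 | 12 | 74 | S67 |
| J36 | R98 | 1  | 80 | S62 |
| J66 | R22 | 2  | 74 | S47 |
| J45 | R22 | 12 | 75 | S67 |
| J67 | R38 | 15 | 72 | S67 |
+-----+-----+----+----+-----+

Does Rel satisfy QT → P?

(Q=R22, T=S67): 3 rows → P = J45, J45, J45 ✓
(Q=R38, T=S67): 3 rows → P takes values {J67, J37} — violation
(Q=R98, T=S62): 4 rows → P = J36, J36, J36, J36 ✓
(Q=R22, T=S62): 2 rows → P = J80, J80 ✓
(Q=R22, T=S47): 1 row → P = J66 ✓
Two rows agree on QT but differ on P, so QT → P does not hold.

No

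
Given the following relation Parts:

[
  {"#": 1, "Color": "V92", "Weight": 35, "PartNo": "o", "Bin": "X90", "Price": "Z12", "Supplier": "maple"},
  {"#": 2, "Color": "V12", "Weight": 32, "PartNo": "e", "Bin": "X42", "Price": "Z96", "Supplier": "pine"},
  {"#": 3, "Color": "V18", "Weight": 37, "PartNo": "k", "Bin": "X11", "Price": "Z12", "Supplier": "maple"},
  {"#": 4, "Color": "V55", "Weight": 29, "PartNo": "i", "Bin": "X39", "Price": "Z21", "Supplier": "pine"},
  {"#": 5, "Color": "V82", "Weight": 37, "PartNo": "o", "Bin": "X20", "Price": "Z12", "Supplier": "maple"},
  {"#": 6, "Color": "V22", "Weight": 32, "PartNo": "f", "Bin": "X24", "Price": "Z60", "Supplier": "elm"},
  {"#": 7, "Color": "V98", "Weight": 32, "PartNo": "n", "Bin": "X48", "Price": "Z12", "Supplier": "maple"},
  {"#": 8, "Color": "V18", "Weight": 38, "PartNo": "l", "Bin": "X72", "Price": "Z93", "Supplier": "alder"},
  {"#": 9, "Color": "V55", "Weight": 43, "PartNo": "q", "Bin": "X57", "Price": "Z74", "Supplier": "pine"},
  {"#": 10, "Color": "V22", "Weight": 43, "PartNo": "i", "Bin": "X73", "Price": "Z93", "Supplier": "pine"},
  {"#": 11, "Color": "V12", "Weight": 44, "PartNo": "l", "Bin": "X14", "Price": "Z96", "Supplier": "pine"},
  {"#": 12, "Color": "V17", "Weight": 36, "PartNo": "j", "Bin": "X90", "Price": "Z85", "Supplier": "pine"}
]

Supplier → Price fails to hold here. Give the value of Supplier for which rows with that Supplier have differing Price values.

pine

Supplier=maple: rows 1, 3, 5, 7 → Price = Z12, Z12, Z12, Z12 ✓
Supplier=pine: rows 2, 4, 9, 10, 11, 12 → Price takes values {Z96, Z21, Z74, Z93, Z85} — violation
Supplier=elm: row 6 → Price = Z60 ✓
Supplier=alder: row 8 → Price = Z93 ✓
The only Supplier value with inconsistent Price is Supplier=pine.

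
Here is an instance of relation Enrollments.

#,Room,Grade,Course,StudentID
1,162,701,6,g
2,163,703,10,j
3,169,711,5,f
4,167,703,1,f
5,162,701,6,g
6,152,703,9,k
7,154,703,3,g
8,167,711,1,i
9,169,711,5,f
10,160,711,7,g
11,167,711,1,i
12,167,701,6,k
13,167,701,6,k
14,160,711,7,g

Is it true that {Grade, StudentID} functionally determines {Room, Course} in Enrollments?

Yes

(Grade=701, StudentID=g): rows 1, 5 → {Room,Course} = (162, 6), (162, 6) ✓
(Grade=703, StudentID=j): row 2 → {Room,Course} = (163, 10) ✓
(Grade=711, StudentID=f): rows 3, 9 → {Room,Course} = (169, 5), (169, 5) ✓
(Grade=703, StudentID=f): row 4 → {Room,Course} = (167, 1) ✓
(Grade=703, StudentID=k): row 6 → {Room,Course} = (152, 9) ✓
(Grade=703, StudentID=g): row 7 → {Room,Course} = (154, 3) ✓
(Grade=711, StudentID=i): rows 8, 11 → {Room,Course} = (167, 1), (167, 1) ✓
(Grade=711, StudentID=g): rows 10, 14 → {Room,Course} = (160, 7), (160, 7) ✓
(Grade=701, StudentID=k): rows 12, 13 → {Room,Course} = (167, 6), (167, 6) ✓
Every {Grade, StudentID} value is associated with a single {Room, Course} value, so {Grade, StudentID} -> {Room, Course} holds.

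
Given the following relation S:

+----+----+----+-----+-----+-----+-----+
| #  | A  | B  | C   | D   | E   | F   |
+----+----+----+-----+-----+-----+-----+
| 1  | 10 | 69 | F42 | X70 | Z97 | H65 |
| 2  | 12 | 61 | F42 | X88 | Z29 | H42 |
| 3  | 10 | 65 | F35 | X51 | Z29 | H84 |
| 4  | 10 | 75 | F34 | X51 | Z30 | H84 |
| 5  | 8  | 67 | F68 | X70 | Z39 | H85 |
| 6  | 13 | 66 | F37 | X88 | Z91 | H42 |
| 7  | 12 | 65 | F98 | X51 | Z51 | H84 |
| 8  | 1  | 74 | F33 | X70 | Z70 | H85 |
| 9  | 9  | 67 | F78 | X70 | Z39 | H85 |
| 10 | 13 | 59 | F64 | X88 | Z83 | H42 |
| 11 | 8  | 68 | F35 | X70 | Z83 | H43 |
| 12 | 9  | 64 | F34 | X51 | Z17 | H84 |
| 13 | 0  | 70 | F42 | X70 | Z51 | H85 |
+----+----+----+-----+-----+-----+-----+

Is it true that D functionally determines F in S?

No

D=X70: rows 1, 5, 8, 9, 11, 13 → F takes values {H65, H85, H43} — violation
D=X88: rows 2, 6, 10 → F = H42, H42, H42 ✓
D=X51: rows 3, 4, 7, 12 → F = H84, H84, H84, H84 ✓
Two rows agree on D but differ on F, so D -> F does not hold.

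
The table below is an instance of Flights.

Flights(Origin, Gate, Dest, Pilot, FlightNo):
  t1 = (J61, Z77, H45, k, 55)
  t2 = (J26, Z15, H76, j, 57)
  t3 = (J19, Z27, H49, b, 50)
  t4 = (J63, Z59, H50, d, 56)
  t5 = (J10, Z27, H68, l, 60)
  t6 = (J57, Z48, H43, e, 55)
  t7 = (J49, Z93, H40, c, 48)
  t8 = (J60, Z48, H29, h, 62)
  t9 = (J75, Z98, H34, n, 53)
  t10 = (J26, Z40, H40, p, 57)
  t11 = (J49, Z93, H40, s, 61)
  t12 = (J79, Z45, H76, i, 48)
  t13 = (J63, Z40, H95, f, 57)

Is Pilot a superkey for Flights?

All 13 rows have distinct Pilot values, so Pilot → (all attributes) holds and Pilot is a superkey.

Yes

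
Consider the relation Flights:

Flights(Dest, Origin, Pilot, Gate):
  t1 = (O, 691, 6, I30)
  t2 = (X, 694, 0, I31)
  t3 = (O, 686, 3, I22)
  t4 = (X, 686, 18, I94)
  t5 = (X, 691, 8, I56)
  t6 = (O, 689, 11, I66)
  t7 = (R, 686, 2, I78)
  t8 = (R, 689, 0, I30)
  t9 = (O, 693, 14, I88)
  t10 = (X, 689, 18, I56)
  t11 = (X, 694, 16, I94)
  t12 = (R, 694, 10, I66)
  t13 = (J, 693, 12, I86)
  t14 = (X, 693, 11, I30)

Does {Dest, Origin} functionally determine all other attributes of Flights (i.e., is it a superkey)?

Rows 2 and 11 have the same {Dest, Origin} value (Dest=X, Origin=694) but are distinct tuples, so {Dest, Origin} does not determine every attribute — not a superkey.

No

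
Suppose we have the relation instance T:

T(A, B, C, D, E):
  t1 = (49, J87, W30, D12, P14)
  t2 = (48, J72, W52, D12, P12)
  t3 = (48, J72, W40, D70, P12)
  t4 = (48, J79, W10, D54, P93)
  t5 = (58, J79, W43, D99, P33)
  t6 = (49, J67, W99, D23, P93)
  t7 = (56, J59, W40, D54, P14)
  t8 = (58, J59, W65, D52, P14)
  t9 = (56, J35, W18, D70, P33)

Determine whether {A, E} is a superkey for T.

Rows 2 and 3 have the same {A, E} value (A=48, E=P12) but are distinct tuples, so {A, E} does not determine every attribute — not a superkey.

No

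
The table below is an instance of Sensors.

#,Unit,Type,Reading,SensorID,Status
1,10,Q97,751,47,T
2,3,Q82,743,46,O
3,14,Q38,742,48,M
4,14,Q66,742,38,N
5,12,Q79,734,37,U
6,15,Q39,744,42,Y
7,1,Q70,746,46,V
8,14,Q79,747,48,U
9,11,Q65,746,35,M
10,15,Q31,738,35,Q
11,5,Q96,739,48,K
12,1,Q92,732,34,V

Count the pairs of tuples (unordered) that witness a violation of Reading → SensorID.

Reading=742: violating pairs (3,4) — 1 pair.
Reading=746: violating pairs (7,9) — 1 pair.

2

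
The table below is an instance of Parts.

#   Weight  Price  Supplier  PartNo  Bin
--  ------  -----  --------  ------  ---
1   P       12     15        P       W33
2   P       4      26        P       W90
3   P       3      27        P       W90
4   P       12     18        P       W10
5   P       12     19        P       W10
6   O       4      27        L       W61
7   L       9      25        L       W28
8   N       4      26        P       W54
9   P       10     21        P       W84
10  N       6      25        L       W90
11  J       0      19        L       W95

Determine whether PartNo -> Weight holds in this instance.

PartNo=P: rows 1, 2, 3, 4, 5, 8, 9 → Weight takes values {P, N} — violation
PartNo=L: rows 6, 7, 10, 11 → Weight takes values {O, L, N, J} — violation
Two rows agree on PartNo but differ on Weight, so PartNo -> Weight does not hold.

No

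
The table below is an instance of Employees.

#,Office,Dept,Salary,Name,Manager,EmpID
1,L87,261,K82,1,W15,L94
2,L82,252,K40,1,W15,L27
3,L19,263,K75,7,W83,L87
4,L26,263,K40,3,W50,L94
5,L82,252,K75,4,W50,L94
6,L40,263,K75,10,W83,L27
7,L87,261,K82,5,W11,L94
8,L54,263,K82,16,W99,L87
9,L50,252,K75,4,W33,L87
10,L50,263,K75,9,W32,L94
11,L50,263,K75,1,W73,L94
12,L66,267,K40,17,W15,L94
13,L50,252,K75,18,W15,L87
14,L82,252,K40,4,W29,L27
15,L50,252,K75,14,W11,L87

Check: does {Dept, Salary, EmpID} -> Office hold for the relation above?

Yes

(Dept=261, Salary=K82, EmpID=L94): rows 1, 7 → Office = L87, L87 ✓
(Dept=252, Salary=K40, EmpID=L27): rows 2, 14 → Office = L82, L82 ✓
(Dept=263, Salary=K75, EmpID=L87): row 3 → Office = L19 ✓
(Dept=263, Salary=K40, EmpID=L94): row 4 → Office = L26 ✓
(Dept=252, Salary=K75, EmpID=L94): row 5 → Office = L82 ✓
(Dept=263, Salary=K75, EmpID=L27): row 6 → Office = L40 ✓
(Dept=263, Salary=K82, EmpID=L87): row 8 → Office = L54 ✓
(Dept=252, Salary=K75, EmpID=L87): rows 9, 13, 15 → Office = L50, L50, L50 ✓
(Dept=263, Salary=K75, EmpID=L94): rows 10, 11 → Office = L50, L50 ✓
(Dept=267, Salary=K40, EmpID=L94): row 12 → Office = L66 ✓
Every {Dept, Salary, EmpID} value is associated with a single Office value, so {Dept, Salary, EmpID} -> Office holds.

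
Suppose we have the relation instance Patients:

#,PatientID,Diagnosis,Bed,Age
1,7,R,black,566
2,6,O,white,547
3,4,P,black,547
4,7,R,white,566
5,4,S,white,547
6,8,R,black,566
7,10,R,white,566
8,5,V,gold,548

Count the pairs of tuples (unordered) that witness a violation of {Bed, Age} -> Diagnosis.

1

(Bed=black, Age=566): all 2 rows agree on Diagnosis — 0 pairs.
(Bed=white, Age=547): violating pairs (2,5) — 1 pair.
(Bed=white, Age=566): all 2 rows agree on Diagnosis — 0 pairs.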